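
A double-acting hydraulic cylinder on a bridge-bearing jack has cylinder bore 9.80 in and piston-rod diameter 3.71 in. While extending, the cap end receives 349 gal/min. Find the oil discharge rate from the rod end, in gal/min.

Cap-side area A_cap = π/4 × (9.80 in)² = 75.43 in^2
Rod-side annular area A_ann = π/4 × (9.80² − 3.71²) = 64.62 in^2
Piston speed v = Q_in/A_cap; rod-end outflow Q_out = v × A_ann = Q_in × A_ann/A_cap.

Q_out ≈ 299 gal/min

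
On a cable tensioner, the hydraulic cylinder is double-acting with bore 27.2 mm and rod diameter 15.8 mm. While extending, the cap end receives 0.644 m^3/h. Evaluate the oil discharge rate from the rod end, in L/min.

Cap-side area A_cap = π/4 × (27.2 mm)² = 581.1 mm^2
Rod-side annular area A_ann = π/4 × (27.2² − 15.8²) = 385.0 mm^2
Piston speed v = Q_in/A_cap; rod-end outflow Q_out = v × A_ann = Q_in × A_ann/A_cap.

Q_out ≈ 7.11 L/min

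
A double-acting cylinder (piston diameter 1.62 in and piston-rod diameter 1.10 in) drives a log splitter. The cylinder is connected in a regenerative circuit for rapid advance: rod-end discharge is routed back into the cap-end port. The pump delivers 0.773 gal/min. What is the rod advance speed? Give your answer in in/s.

v ≈ 3.13 in/s

In regeneration the rod-end outflow joins the pump flow into the cap end, so the net volume the pump must supply per unit advance equals the rod cross-section area.
Rod cross-section A_rod = π/4 × (1.10 in)² = 0.9503 in^2
v = Q_pump / A_rod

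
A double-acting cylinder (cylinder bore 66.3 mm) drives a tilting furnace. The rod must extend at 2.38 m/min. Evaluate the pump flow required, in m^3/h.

Q ≈ 0.493 m^3/h

Cap-side area A_cap = π/4 × (66.3 mm)² = 3452 mm^2
Q = A × v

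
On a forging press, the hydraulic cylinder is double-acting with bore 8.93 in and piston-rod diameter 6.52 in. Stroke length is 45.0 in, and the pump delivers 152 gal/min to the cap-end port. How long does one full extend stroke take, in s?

Cap-side area A_cap = π/4 × (8.93 in)² = 62.63 in^2
Swept volume V = A × L; t = V / Q = A·L / Q

t ≈ 4.82 s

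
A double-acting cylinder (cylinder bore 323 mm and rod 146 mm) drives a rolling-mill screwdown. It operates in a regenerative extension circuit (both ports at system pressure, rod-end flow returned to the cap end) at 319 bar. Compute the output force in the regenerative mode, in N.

F ≈ 5.34e5 N

With equal pressure on both faces, forces on the annular region cancel; the net push is pressure × rod cross-section.
Rod cross-section A_rod = π/4 × (146 mm)² = 16740 mm^2
F = P × A_rod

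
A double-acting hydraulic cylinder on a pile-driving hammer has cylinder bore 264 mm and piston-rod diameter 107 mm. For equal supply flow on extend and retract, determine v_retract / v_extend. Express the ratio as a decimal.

v_ret/v_ext ≈ 1.20

Cap-side area A_cap = π/4 × (264 mm)² = 54740 mm^2
Rod-side annular area A_ann = π/4 × (264² − 107²) = 45750 mm^2
For equal Q, v ∝ 1/A, so v_ret/v_ext = A_cap/A_ann.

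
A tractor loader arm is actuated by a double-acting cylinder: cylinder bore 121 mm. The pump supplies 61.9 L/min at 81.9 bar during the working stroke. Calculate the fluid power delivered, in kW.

W ≈ 8.45 kW

Hydraulic power = P × Q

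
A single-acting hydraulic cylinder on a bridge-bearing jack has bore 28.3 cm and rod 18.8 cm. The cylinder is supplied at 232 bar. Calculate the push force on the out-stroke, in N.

Cap-side area A_cap = π/4 × (28.3 cm)² = 629.0 cm^2
F = P × A_cap = 232 bar × A_cap

F ≈ 1.46e6 N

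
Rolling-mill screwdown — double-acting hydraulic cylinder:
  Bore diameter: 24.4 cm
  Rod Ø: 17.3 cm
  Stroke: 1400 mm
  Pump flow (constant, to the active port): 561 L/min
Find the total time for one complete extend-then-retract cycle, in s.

Cap-side area A_cap = π/4 × (24.4 cm)² = 467.6 cm^2
Rod-side annular area A_ann = π/4 × (24.4² − 17.3²) = 232.5 cm^2
t_ext = A_cap·L/Q = 7.001 s
t_ret = A_ann·L/Q = 3.482 s
t_cycle = t_ext + t_ret

t ≈ 10.5 s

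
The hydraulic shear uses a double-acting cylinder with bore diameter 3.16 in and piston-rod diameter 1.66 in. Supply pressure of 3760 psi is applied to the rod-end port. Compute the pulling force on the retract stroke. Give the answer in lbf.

F ≈ 21400 lbf

Rod-side annular area A_ann = π/4 × (3.16² − 1.66²) = 5.678 in^2
On retraction the pressure acts on the annular area (bore minus rod).
F = P × A_ann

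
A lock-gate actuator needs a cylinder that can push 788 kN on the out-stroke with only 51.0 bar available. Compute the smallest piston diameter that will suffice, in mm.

D ≈ 444 mm

Extension force acts on the full piston face: F = P × (π/4)D².
D = √(4F / (πP)) = √(4 × 788 kN / (π × 51.0 bar))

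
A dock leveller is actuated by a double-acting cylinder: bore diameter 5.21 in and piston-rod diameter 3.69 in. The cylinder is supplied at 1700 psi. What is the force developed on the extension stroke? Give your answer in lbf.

Cap-side area A_cap = π/4 × (5.21 in)² = 21.32 in^2
F = P × A_cap = 1700 psi × A_cap

F ≈ 36200 lbf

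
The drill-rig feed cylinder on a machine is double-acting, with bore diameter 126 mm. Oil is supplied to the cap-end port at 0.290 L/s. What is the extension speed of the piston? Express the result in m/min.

v ≈ 1.40 m/min

Cap-side area A_cap = π/4 × (126 mm)² = 12470 mm^2
v = Q / A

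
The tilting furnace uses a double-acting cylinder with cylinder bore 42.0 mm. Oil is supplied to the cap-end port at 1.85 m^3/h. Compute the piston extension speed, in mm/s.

v ≈ 371 mm/s

Cap-side area A_cap = π/4 × (42.0 mm)² = 1385 mm^2
v = Q / A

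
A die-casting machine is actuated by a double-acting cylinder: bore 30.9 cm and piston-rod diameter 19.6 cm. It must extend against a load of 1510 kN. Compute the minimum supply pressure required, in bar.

P ≈ 201 bar

Cap-side area A_cap = π/4 × (30.9 cm)² = 749.9 cm^2
P = F / A = 1510 kN / A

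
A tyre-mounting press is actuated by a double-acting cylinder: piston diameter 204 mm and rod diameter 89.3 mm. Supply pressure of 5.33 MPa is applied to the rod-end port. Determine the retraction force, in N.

F ≈ 1.41e5 N

Rod-side annular area A_ann = π/4 × (204² − 89.3²) = 26420 mm^2
On retraction the pressure acts on the annular area (bore minus rod).
F = P × A_ann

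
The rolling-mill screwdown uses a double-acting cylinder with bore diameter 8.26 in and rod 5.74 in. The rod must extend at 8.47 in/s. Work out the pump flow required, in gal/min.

Q ≈ 118 gal/min

Cap-side area A_cap = π/4 × (8.26 in)² = 53.59 in^2
Q = A × v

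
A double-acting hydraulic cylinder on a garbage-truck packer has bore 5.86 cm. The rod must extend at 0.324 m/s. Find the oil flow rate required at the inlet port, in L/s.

Q ≈ 0.874 L/s

Cap-side area A_cap = π/4 × (5.86 cm)² = 26.97 cm^2
Q = A × v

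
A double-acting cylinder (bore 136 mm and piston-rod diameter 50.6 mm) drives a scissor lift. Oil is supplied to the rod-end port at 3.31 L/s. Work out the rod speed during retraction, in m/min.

Rod-side annular area A_ann = π/4 × (136² − 50.6²) = 12520 mm^2
Flow into the rod-end port fills the annular volume.
v = Q / A

v ≈ 15.9 m/min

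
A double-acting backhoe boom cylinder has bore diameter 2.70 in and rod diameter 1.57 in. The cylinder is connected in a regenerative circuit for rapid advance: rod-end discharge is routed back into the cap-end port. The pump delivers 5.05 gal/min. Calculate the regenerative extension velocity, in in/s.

In regeneration the rod-end outflow joins the pump flow into the cap end, so the net volume the pump must supply per unit advance equals the rod cross-section area.
Rod cross-section A_rod = π/4 × (1.57 in)² = 1.936 in^2
v = Q_pump / A_rod

v ≈ 10.0 in/s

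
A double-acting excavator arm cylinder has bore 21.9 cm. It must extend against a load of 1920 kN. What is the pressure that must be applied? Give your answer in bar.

Cap-side area A_cap = π/4 × (21.9 cm)² = 376.7 cm^2
P = F / A = 1920 kN / A

P ≈ 510 bar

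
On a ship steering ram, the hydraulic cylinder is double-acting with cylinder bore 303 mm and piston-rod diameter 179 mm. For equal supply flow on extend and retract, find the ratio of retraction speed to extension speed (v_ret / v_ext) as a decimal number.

v_ret/v_ext ≈ 1.54

Cap-side area A_cap = π/4 × (303 mm)² = 72110 mm^2
Rod-side annular area A_ann = π/4 × (303² − 179²) = 46940 mm^2
For equal Q, v ∝ 1/A, so v_ret/v_ext = A_cap/A_ann.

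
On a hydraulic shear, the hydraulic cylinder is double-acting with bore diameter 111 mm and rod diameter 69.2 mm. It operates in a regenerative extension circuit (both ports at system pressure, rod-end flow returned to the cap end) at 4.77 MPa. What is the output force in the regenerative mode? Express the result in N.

F ≈ 17900 N

With equal pressure on both faces, forces on the annular region cancel; the net push is pressure × rod cross-section.
Rod cross-section A_rod = π/4 × (69.2 mm)² = 3761 mm^2
F = P × A_rod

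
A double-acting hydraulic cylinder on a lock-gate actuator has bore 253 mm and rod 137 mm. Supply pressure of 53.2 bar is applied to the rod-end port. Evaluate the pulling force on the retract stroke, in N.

F ≈ 1.89e5 N

Rod-side annular area A_ann = π/4 × (253² − 137²) = 35530 mm^2
On retraction the pressure acts on the annular area (bore minus rod).
F = P × A_ann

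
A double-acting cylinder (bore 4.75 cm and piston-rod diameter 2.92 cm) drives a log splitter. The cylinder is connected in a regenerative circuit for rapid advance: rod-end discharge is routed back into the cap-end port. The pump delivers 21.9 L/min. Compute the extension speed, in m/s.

v ≈ 0.545 m/s

In regeneration the rod-end outflow joins the pump flow into the cap end, so the net volume the pump must supply per unit advance equals the rod cross-section area.
Rod cross-section A_rod = π/4 × (2.92 cm)² = 6.697 cm^2
v = Q_pump / A_rod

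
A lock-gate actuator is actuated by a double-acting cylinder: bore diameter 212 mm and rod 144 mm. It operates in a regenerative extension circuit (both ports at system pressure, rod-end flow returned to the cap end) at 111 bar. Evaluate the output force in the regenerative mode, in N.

F ≈ 1.81e5 N

With equal pressure on both faces, forces on the annular region cancel; the net push is pressure × rod cross-section.
Rod cross-section A_rod = π/4 × (144 mm)² = 16290 mm^2
F = P × A_rod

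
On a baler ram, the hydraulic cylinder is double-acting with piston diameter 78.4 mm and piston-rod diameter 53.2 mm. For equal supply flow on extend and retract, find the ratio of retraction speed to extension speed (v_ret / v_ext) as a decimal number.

Cap-side area A_cap = π/4 × (78.4 mm)² = 4827 mm^2
Rod-side annular area A_ann = π/4 × (78.4² − 53.2²) = 2605 mm^2
For equal Q, v ∝ 1/A, so v_ret/v_ext = A_cap/A_ann.

v_ret/v_ext ≈ 1.85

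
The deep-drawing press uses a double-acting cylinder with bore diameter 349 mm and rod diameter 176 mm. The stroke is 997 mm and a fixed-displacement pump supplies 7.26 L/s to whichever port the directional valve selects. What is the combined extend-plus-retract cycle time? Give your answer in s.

t ≈ 22.9 s

Cap-side area A_cap = π/4 × (349 mm)² = 95660 mm^2
Rod-side annular area A_ann = π/4 × (349² − 176²) = 71330 mm^2
t_ext = A_cap·L/Q = 13.14 s
t_ret = A_ann·L/Q = 9.796 s
t_cycle = t_ext + t_ret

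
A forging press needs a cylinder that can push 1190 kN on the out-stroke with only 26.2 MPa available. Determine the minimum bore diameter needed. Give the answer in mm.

D ≈ 240 mm

Extension force acts on the full piston face: F = P × (π/4)D².
D = √(4F / (πP)) = √(4 × 1190 kN / (π × 26.2 MPa))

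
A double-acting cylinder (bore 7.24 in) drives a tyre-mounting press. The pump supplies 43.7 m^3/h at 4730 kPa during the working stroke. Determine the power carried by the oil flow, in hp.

W ≈ 77.0 hp

Hydraulic power = P × Q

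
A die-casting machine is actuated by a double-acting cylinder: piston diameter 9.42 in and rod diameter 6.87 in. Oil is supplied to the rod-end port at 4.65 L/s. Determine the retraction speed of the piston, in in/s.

Rod-side annular area A_ann = π/4 × (9.42² − 6.87²) = 32.63 in^2
Flow into the rod-end port fills the annular volume.
v = Q / A

v ≈ 8.70 in/s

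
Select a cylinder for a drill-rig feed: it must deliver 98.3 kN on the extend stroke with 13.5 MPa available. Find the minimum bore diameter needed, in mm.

D ≈ 96.3 mm

Extension force acts on the full piston face: F = P × (π/4)D².
D = √(4F / (πP)) = √(4 × 98.3 kN / (π × 13.5 MPa))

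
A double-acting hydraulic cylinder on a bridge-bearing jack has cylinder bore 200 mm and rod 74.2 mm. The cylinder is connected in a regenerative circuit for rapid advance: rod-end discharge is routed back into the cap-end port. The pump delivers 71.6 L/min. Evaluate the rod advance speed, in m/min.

v ≈ 16.6 m/min

In regeneration the rod-end outflow joins the pump flow into the cap end, so the net volume the pump must supply per unit advance equals the rod cross-section area.
Rod cross-section A_rod = π/4 × (74.2 mm)² = 4324 mm^2
v = Q_pump / A_rod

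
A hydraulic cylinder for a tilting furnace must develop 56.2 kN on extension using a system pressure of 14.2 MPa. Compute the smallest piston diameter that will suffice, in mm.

Extension force acts on the full piston face: F = P × (π/4)D².
D = √(4F / (πP)) = √(4 × 56.2 kN / (π × 14.2 MPa))

D ≈ 71.0 mm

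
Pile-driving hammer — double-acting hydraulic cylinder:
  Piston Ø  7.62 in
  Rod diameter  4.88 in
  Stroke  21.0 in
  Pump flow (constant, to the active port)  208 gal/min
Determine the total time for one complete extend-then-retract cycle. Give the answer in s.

t ≈ 1.90 s

Cap-side area A_cap = π/4 × (7.62 in)² = 45.60 in^2
Rod-side annular area A_ann = π/4 × (7.62² − 4.88²) = 26.90 in^2
t_ext = A_cap·L/Q = 1.196 s
t_ret = A_ann·L/Q = 0.7054 s
t_cycle = t_ext + t_ret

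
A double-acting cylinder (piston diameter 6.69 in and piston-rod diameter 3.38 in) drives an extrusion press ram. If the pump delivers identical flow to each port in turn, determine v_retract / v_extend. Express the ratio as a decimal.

Cap-side area A_cap = π/4 × (6.69 in)² = 35.15 in^2
Rod-side annular area A_ann = π/4 × (6.69² − 3.38²) = 26.18 in^2
For equal Q, v ∝ 1/A, so v_ret/v_ext = A_cap/A_ann.

v_ret/v_ext ≈ 1.34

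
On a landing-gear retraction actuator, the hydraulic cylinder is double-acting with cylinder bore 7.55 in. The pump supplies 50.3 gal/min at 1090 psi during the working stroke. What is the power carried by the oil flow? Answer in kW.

W ≈ 23.8 kW

Hydraulic power = P × Q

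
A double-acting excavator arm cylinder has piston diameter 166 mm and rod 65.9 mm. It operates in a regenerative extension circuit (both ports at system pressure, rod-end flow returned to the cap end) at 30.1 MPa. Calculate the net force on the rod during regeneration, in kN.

With equal pressure on both faces, forces on the annular region cancel; the net push is pressure × rod cross-section.
Rod cross-section A_rod = π/4 × (65.9 mm)² = 3411 mm^2
F = P × A_rod

F ≈ 103 kN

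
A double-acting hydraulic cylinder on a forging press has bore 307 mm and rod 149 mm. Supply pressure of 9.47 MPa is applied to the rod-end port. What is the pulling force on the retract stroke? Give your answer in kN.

F ≈ 536 kN

Rod-side annular area A_ann = π/4 × (307² − 149²) = 56590 mm^2
On retraction the pressure acts on the annular area (bore minus rod).
F = P × A_ann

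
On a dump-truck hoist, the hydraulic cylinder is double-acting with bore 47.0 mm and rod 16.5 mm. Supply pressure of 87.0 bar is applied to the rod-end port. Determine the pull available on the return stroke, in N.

F ≈ 13200 N

Rod-side annular area A_ann = π/4 × (47.0² − 16.5²) = 1521 mm^2
On retraction the pressure acts on the annular area (bore minus rod).
F = P × A_ann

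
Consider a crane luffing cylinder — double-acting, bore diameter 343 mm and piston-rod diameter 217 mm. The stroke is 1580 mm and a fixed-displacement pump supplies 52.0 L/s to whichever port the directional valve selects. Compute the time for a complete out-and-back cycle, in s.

t ≈ 4.49 s

Cap-side area A_cap = π/4 × (343 mm)² = 92400 mm^2
Rod-side annular area A_ann = π/4 × (343² − 217²) = 55420 mm^2
t_ext = A_cap·L/Q = 2.808 s
t_ret = A_ann·L/Q = 1.684 s
t_cycle = t_ext + t_ret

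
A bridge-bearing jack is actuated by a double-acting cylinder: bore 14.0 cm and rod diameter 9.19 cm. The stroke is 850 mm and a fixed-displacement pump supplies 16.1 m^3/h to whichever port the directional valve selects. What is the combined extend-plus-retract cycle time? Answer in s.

t ≈ 4.59 s

Cap-side area A_cap = π/4 × (14.0 cm)² = 153.9 cm^2
Rod-side annular area A_ann = π/4 × (14.0² − 9.19²) = 87.61 cm^2
t_ext = A_cap·L/Q = 2.926 s
t_ret = A_ann·L/Q = 1.665 s
t_cycle = t_ext + t_ret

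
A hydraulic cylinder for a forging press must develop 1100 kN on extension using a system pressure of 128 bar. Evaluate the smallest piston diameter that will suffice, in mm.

D ≈ 331 mm

Extension force acts on the full piston face: F = P × (π/4)D².
D = √(4F / (πP)) = √(4 × 1100 kN / (π × 128 bar))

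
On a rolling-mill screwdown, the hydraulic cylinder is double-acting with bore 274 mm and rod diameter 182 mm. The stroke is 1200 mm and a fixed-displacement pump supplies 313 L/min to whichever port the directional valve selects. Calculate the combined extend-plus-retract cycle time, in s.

t ≈ 21.1 s

Cap-side area A_cap = π/4 × (274 mm)² = 58960 mm^2
Rod-side annular area A_ann = π/4 × (274² − 182²) = 32950 mm^2
t_ext = A_cap·L/Q = 13.56 s
t_ret = A_ann·L/Q = 7.579 s
t_cycle = t_ext + t_ret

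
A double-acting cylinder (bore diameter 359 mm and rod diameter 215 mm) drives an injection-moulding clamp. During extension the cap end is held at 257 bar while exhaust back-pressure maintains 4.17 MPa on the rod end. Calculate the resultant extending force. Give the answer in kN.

F ≈ 2330 kN

Cap-side area A_cap = π/4 × (359 mm)² = 1.012e5 mm^2
Rod-side annular area A_ann = π/4 × (359² − 215²) = 64920 mm^2
Net thrust = P_cap·A_cap − P_rod·A_ann = 2601 kN − 270.7 kN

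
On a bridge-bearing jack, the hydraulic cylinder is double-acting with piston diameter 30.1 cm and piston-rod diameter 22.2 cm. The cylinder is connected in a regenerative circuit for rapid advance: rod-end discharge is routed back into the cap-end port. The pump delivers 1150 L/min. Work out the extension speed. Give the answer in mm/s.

In regeneration the rod-end outflow joins the pump flow into the cap end, so the net volume the pump must supply per unit advance equals the rod cross-section area.
Rod cross-section A_rod = π/4 × (22.2 cm)² = 387.1 cm^2
v = Q_pump / A_rod

v ≈ 495 mm/s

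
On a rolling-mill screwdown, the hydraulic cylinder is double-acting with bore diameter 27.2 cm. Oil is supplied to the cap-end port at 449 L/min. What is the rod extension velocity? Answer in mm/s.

v ≈ 129 mm/s

Cap-side area A_cap = π/4 × (27.2 cm)² = 581.1 cm^2
v = Q / A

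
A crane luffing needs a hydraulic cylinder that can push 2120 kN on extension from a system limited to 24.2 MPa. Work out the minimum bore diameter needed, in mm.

Extension force acts on the full piston face: F = P × (π/4)D².
D = √(4F / (πP)) = √(4 × 2120 kN / (π × 24.2 MPa))

D ≈ 334 mm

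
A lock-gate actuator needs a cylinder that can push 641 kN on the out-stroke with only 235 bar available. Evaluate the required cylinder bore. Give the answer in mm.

D ≈ 186 mm

Extension force acts on the full piston face: F = P × (π/4)D².
D = √(4F / (πP)) = √(4 × 641 kN / (π × 235 bar))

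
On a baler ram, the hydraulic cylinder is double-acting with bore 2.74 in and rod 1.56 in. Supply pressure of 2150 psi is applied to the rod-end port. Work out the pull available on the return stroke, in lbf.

F ≈ 8570 lbf

Rod-side annular area A_ann = π/4 × (2.74² − 1.56²) = 3.985 in^2
On retraction the pressure acts on the annular area (bore minus rod).
F = P × A_ann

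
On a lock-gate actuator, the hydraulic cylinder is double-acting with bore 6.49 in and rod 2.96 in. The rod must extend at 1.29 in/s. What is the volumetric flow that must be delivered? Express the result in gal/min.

Q ≈ 11.1 gal/min

Cap-side area A_cap = π/4 × (6.49 in)² = 33.08 in^2
Q = A × v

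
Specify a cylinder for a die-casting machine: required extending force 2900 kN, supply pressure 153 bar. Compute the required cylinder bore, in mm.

Extension force acts on the full piston face: F = P × (π/4)D².
D = √(4F / (πP)) = √(4 × 2900 kN / (π × 153 bar))

D ≈ 491 mm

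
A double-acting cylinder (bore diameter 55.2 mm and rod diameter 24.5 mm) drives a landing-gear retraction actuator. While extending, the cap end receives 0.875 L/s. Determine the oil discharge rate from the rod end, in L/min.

Q_out ≈ 42.2 L/min

Cap-side area A_cap = π/4 × (55.2 mm)² = 2393 mm^2
Rod-side annular area A_ann = π/4 × (55.2² − 24.5²) = 1922 mm^2
Piston speed v = Q_in/A_cap; rod-end outflow Q_out = v × A_ann = Q_in × A_ann/A_cap.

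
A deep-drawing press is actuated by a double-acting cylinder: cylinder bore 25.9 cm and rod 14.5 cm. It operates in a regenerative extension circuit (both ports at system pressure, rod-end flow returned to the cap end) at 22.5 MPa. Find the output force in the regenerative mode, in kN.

F ≈ 372 kN

With equal pressure on both faces, forces on the annular region cancel; the net push is pressure × rod cross-section.
Rod cross-section A_rod = π/4 × (14.5 cm)² = 165.1 cm^2
F = P × A_rod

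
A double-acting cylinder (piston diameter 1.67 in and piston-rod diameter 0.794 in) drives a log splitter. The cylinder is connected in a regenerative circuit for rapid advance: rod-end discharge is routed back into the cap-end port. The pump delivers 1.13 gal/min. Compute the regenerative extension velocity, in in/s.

v ≈ 8.79 in/s

In regeneration the rod-end outflow joins the pump flow into the cap end, so the net volume the pump must supply per unit advance equals the rod cross-section area.
Rod cross-section A_rod = π/4 × (0.794 in)² = 0.4951 in^2
v = Q_pump / A_rod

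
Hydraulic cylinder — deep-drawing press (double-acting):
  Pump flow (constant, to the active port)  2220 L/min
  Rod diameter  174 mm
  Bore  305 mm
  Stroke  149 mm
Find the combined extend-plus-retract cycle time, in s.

t ≈ 0.493 s

Cap-side area A_cap = π/4 × (305 mm)² = 73060 mm^2
Rod-side annular area A_ann = π/4 × (305² − 174²) = 49280 mm^2
t_ext = A_cap·L/Q = 0.2942 s
t_ret = A_ann·L/Q = 0.1985 s
t_cycle = t_ext + t_ret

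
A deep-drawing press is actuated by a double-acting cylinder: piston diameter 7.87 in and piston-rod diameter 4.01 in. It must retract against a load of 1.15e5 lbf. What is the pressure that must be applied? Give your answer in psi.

P ≈ 3190 psi

Rod-side annular area A_ann = π/4 × (7.87² − 4.01²) = 36.02 in^2
Retraction: pressure acts on the annular area.
P = F / A = 1.15e5 lbf / A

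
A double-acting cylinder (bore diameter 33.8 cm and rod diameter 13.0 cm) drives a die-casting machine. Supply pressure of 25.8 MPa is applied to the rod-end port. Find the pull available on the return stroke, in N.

F ≈ 1.97e6 N

Rod-side annular area A_ann = π/4 × (33.8² − 13.0²) = 764.5 cm^2
On retraction the pressure acts on the annular area (bore minus rod).
F = P × A_ann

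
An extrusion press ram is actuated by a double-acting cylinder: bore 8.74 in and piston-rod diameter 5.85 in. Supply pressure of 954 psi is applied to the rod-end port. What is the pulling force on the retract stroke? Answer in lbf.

F ≈ 31600 lbf

Rod-side annular area A_ann = π/4 × (8.74² − 5.85²) = 33.12 in^2
On retraction the pressure acts on the annular area (bore minus rod).
F = P × A_ann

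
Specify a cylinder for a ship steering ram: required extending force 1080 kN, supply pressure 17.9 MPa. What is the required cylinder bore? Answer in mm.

Extension force acts on the full piston face: F = P × (π/4)D².
D = √(4F / (πP)) = √(4 × 1080 kN / (π × 17.9 MPa))

D ≈ 277 mm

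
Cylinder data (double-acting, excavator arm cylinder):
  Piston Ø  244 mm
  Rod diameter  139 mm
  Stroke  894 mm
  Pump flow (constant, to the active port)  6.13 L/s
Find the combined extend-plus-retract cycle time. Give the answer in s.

Cap-side area A_cap = π/4 × (244 mm)² = 46760 mm^2
Rod-side annular area A_ann = π/4 × (244² − 139²) = 31580 mm^2
t_ext = A_cap·L/Q = 6.819 s
t_ret = A_ann·L/Q = 4.606 s
t_cycle = t_ext + t_ret

t ≈ 11.4 s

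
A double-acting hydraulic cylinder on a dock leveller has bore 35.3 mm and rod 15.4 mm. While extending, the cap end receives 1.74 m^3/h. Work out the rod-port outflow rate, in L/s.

Cap-side area A_cap = π/4 × (35.3 mm)² = 978.7 mm^2
Rod-side annular area A_ann = π/4 × (35.3² − 15.4²) = 792.4 mm^2
Piston speed v = Q_in/A_cap; rod-end outflow Q_out = v × A_ann = Q_in × A_ann/A_cap.

Q_out ≈ 0.391 L/s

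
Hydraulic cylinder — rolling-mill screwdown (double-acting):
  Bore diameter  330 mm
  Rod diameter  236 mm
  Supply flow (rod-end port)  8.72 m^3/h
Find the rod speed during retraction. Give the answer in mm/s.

v ≈ 58.0 mm/s

Rod-side annular area A_ann = π/4 × (330² − 236²) = 41790 mm^2
Flow into the rod-end port fills the annular volume.
v = Q / A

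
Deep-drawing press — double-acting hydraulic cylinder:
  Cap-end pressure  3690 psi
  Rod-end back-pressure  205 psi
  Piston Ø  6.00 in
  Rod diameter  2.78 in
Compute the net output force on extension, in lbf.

Cap-side area A_cap = π/4 × (6.00 in)² = 28.27 in^2
Rod-side annular area A_ann = π/4 × (6.00² − 2.78²) = 22.20 in^2
Net thrust = P_cap·A_cap − P_rod·A_ann = 1.043e5 lbf − 4552 lbf

F ≈ 99800 lbf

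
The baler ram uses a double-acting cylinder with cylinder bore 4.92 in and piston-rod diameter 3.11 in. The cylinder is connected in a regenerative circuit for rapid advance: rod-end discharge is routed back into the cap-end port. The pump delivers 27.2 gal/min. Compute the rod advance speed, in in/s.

v ≈ 13.8 in/s

In regeneration the rod-end outflow joins the pump flow into the cap end, so the net volume the pump must supply per unit advance equals the rod cross-section area.
Rod cross-section A_rod = π/4 × (3.11 in)² = 7.596 in^2
v = Q_pump / A_rod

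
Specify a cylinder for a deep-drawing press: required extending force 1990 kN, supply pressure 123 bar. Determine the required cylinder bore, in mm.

Extension force acts on the full piston face: F = P × (π/4)D².
D = √(4F / (πP)) = √(4 × 1990 kN / (π × 123 bar))

D ≈ 454 mm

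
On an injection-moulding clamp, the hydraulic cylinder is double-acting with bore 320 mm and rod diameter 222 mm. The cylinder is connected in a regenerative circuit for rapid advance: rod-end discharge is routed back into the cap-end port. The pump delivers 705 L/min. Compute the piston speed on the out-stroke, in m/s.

In regeneration the rod-end outflow joins the pump flow into the cap end, so the net volume the pump must supply per unit advance equals the rod cross-section area.
Rod cross-section A_rod = π/4 × (222 mm)² = 38710 mm^2
v = Q_pump / A_rod

v ≈ 0.304 m/s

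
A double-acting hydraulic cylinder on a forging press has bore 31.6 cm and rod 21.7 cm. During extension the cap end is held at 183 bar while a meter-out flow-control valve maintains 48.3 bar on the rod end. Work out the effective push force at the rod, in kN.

F ≈ 1240 kN

Cap-side area A_cap = π/4 × (31.6 cm)² = 784.3 cm^2
Rod-side annular area A_ann = π/4 × (31.6² − 21.7²) = 414.4 cm^2
Net thrust = P_cap·A_cap − P_rod·A_ann = 1435 kN − 200.2 kN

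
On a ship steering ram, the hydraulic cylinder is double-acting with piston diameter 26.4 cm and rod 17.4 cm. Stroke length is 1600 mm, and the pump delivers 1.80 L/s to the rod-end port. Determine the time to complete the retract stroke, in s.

Rod-side annular area A_ann = π/4 × (26.4² − 17.4²) = 309.6 cm^2
Swept volume V = A × L; t = V / Q = A·L / Q

t ≈ 27.5 s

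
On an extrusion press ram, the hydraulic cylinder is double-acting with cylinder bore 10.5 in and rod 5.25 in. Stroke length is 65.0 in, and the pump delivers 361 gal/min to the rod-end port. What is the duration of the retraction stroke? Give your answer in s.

t ≈ 3.04 s

Rod-side annular area A_ann = π/4 × (10.5² − 5.25²) = 64.94 in^2
Swept volume V = A × L; t = V / Q = A·L / Q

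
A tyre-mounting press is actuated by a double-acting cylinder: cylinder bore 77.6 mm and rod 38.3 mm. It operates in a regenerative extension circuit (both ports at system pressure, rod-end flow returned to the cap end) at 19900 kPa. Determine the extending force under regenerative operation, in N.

F ≈ 22900 N

With equal pressure on both faces, forces on the annular region cancel; the net push is pressure × rod cross-section.
Rod cross-section A_rod = π/4 × (38.3 mm)² = 1152 mm^2
F = P × A_rod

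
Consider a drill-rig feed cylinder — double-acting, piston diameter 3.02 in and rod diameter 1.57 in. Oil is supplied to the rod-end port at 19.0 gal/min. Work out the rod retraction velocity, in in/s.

v ≈ 14.0 in/s

Rod-side annular area A_ann = π/4 × (3.02² − 1.57²) = 5.227 in^2
Flow into the rod-end port fills the annular volume.
v = Q / A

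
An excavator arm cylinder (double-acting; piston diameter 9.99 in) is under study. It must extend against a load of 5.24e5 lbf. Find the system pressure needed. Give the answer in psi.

P ≈ 6690 psi

Cap-side area A_cap = π/4 × (9.99 in)² = 78.38 in^2
P = F / A = 5.24e5 lbf / A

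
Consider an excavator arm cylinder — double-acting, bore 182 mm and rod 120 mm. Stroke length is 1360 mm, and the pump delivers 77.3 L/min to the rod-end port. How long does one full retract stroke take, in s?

t ≈ 15.5 s

Rod-side annular area A_ann = π/4 × (182² − 120²) = 14710 mm^2
Swept volume V = A × L; t = V / Q = A·L / Q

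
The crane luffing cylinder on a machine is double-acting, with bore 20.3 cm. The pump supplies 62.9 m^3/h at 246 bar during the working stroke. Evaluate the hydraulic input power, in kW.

Hydraulic power = P × Q

W ≈ 430 kW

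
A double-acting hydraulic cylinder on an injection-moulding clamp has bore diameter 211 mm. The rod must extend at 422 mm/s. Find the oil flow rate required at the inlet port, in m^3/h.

Cap-side area A_cap = π/4 × (211 mm)² = 34970 mm^2
Q = A × v

Q ≈ 53.1 m^3/h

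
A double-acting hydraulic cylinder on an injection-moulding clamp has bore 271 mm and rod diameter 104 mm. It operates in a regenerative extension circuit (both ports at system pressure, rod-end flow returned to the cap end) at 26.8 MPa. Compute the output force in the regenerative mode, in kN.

F ≈ 228 kN

With equal pressure on both faces, forces on the annular region cancel; the net push is pressure × rod cross-section.
Rod cross-section A_rod = π/4 × (104 mm)² = 8495 mm^2
F = P × A_rod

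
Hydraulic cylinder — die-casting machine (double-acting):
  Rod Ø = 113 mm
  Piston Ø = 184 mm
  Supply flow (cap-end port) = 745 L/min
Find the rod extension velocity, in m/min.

Cap-side area A_cap = π/4 × (184 mm)² = 26590 mm^2
v = Q / A

v ≈ 28.0 m/min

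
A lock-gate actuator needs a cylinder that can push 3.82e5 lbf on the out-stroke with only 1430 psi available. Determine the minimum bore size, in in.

Extension force acts on the full piston face: F = P × (π/4)D².
D = √(4F / (πP)) = √(4 × 3.82e5 lbf / (π × 1430 psi))

D ≈ 18.4 in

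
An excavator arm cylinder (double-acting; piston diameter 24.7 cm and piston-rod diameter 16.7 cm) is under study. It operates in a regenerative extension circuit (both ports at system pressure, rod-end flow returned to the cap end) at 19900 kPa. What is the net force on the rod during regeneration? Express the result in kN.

F ≈ 436 kN

With equal pressure on both faces, forces on the annular region cancel; the net push is pressure × rod cross-section.
Rod cross-section A_rod = π/4 × (16.7 cm)² = 219.0 cm^2
F = P × A_rod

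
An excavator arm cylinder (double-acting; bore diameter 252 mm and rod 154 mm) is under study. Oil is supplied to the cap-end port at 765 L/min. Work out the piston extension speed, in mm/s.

v ≈ 256 mm/s

Cap-side area A_cap = π/4 × (252 mm)² = 49880 mm^2
v = Q / A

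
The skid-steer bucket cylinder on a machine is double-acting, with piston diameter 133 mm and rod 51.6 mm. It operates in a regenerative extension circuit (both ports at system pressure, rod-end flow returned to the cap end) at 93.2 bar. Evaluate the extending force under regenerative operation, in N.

With equal pressure on both faces, forces on the annular region cancel; the net push is pressure × rod cross-section.
Rod cross-section A_rod = π/4 × (51.6 mm)² = 2091 mm^2
F = P × A_rod

F ≈ 19500 N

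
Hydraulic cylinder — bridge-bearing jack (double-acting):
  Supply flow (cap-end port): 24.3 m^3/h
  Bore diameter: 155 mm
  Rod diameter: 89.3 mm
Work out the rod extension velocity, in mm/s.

Cap-side area A_cap = π/4 × (155 mm)² = 18870 mm^2
v = Q / A

v ≈ 358 mm/s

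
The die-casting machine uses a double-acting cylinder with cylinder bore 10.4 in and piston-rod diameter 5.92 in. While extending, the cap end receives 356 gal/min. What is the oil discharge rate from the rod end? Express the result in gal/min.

Q_out ≈ 241 gal/min

Cap-side area A_cap = π/4 × (10.4 in)² = 84.95 in^2
Rod-side annular area A_ann = π/4 × (10.4² − 5.92²) = 57.42 in^2
Piston speed v = Q_in/A_cap; rod-end outflow Q_out = v × A_ann = Q_in × A_ann/A_cap.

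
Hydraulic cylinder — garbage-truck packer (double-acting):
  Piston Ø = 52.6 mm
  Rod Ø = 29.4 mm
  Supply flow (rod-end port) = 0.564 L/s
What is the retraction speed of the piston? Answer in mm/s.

v ≈ 377 mm/s

Rod-side annular area A_ann = π/4 × (52.6² − 29.4²) = 1494 mm^2
Flow into the rod-end port fills the annular volume.
v = Q / A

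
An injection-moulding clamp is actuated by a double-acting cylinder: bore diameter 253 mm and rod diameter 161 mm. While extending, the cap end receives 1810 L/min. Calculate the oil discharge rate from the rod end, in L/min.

Cap-side area A_cap = π/4 × (253 mm)² = 50270 mm^2
Rod-side annular area A_ann = π/4 × (253² − 161²) = 29910 mm^2
Piston speed v = Q_in/A_cap; rod-end outflow Q_out = v × A_ann = Q_in × A_ann/A_cap.

Q_out ≈ 1080 L/min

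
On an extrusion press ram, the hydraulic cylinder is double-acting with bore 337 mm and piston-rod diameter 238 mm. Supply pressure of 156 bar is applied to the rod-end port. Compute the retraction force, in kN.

Rod-side annular area A_ann = π/4 × (337² − 238²) = 44710 mm^2
On retraction the pressure acts on the annular area (bore minus rod).
F = P × A_ann

F ≈ 697 kN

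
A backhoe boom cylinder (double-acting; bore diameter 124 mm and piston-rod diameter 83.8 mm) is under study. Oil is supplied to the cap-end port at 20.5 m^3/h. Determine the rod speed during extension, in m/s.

v ≈ 0.472 m/s

Cap-side area A_cap = π/4 × (124 mm)² = 12080 mm^2
v = Q / A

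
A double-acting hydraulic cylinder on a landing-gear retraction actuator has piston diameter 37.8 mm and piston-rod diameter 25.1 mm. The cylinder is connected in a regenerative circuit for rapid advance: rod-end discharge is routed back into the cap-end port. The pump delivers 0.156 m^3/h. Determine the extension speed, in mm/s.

In regeneration the rod-end outflow joins the pump flow into the cap end, so the net volume the pump must supply per unit advance equals the rod cross-section area.
Rod cross-section A_rod = π/4 × (25.1 mm)² = 494.8 mm^2
v = Q_pump / A_rod

v ≈ 87.6 mm/s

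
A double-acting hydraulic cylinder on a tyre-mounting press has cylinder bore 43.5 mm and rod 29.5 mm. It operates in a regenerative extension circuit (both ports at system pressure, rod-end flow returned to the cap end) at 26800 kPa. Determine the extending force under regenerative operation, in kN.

F ≈ 18.3 kN

With equal pressure on both faces, forces on the annular region cancel; the net push is pressure × rod cross-section.
Rod cross-section A_rod = π/4 × (29.5 mm)² = 683.5 mm^2
F = P × A_rod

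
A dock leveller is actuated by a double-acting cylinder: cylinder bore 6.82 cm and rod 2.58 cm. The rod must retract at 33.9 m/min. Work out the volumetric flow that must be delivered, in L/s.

Rod-side annular area A_ann = π/4 × (6.82² − 2.58²) = 31.30 cm^2
Q = A × v

Q ≈ 1.77 L/s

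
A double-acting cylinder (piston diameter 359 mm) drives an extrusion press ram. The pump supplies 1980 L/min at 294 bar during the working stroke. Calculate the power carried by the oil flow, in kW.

W ≈ 970 kW

Hydraulic power = P × Q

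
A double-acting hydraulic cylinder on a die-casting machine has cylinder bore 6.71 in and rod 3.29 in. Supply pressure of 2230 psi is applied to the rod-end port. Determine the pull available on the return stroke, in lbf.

F ≈ 59900 lbf

Rod-side annular area A_ann = π/4 × (6.71² − 3.29²) = 26.86 in^2
On retraction the pressure acts on the annular area (bore minus rod).
F = P × A_ann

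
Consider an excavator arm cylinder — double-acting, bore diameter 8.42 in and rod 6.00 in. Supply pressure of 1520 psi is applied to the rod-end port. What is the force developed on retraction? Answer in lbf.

Rod-side annular area A_ann = π/4 × (8.42² − 6.00²) = 27.41 in^2
On retraction the pressure acts on the annular area (bore minus rod).
F = P × A_ann

F ≈ 41700 lbf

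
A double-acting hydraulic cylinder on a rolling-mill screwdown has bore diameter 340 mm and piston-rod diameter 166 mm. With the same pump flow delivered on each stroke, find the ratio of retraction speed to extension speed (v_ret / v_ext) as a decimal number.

v_ret/v_ext ≈ 1.31

Cap-side area A_cap = π/4 × (340 mm)² = 90790 mm^2
Rod-side annular area A_ann = π/4 × (340² − 166²) = 69150 mm^2
For equal Q, v ∝ 1/A, so v_ret/v_ext = A_cap/A_ann.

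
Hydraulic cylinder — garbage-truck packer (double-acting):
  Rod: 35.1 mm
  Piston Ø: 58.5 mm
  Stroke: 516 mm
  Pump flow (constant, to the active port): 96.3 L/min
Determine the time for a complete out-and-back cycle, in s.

Cap-side area A_cap = π/4 × (58.5 mm)² = 2688 mm^2
Rod-side annular area A_ann = π/4 × (58.5² − 35.1²) = 1720 mm^2
t_ext = A_cap·L/Q = 0.8641 s
t_ret = A_ann·L/Q = 0.5530 s
t_cycle = t_ext + t_ret

t ≈ 1.42 s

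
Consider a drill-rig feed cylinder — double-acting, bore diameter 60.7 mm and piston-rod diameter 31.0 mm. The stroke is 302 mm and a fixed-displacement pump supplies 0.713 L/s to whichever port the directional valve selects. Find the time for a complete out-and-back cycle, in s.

t ≈ 2.13 s

Cap-side area A_cap = π/4 × (60.7 mm)² = 2894 mm^2
Rod-side annular area A_ann = π/4 × (60.7² − 31.0²) = 2139 mm^2
t_ext = A_cap·L/Q = 1.226 s
t_ret = A_ann·L/Q = 0.9060 s
t_cycle = t_ext + t_ret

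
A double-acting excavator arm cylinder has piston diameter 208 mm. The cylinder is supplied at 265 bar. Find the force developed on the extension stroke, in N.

F ≈ 9.00e5 N

Cap-side area A_cap = π/4 × (208 mm)² = 33980 mm^2
F = P × A_cap = 265 bar × A_cap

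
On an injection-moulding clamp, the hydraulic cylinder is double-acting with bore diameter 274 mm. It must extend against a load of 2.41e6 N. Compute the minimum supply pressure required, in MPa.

P ≈ 40.9 MPa

Cap-side area A_cap = π/4 × (274 mm)² = 58960 mm^2
P = F / A = 2.41e6 N / A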